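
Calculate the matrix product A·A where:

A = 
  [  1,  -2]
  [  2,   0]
A² = A·A:
A²[1,1] = (1)(1) + (-2)(2) = -3
A²[1,2] = (1)(-2) + (-2)(0) = -2
A²[2,1] = (2)(1) + (0)(2) = 2
A²[2,2] = (2)(-2) + (0)(0) = -4
A² = 
  [ -3,  -2]
  [  2,  -4]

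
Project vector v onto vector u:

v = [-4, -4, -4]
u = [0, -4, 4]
v·u = (-4)(0) + (-4)(-4) + (-4)(4) = 0
u·u = (0)² + (-4)² + (4)² = 32
proj_u(v) = (v·u / u·u) × u = (0/32) × u = (0) × u

proj_u(v) = [0, 0, 0]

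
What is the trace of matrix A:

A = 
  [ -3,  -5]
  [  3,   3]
0

tr(A) = -3 + 3 = 0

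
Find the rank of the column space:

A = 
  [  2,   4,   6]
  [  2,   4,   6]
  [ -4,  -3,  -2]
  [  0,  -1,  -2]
Row reduce:
R2 → R2 - (1)·R1
R3 → R3 + (2)·R1
Swap R2 ↔ R3
R4 → R4 + (1/5)·R2
REF = 
  [  2,   4,   6]
  [  0,   5,  10]
  [  0,   0,   0]
  [  0,   0,   0]
Pivot columns: 1, 2 → 2 pivots.
dim(Col(A)) = number of pivot columns = 2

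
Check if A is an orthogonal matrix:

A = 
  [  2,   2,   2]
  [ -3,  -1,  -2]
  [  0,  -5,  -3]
No

AᵀA = 
  [ 13,   7,  10]
  [  7,  30,  21]
  [ 10,  21,  17]
≠ I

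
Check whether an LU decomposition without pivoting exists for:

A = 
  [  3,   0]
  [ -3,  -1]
Yes.
A[1,1] = 3 ≠ 0, so Gaussian elimination proceeds without a row swap: multiplier ℓ₂₁ = (-3)/(3) = -1, and U[2,2] = -1 - (-1)(0) = -1.
L = 
  [  1,   0]
  [ -1,   1]
U = 
  [  3,   0]
  [  0,  -1]
Check row 2 of LU: [(-1)(3), (-1)(0) + (-1)] = [-3, -1] = row 2 of A ✓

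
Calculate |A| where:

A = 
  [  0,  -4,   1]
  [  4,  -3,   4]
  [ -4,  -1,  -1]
32

Cofactor expansion along row 1:
det(A) = (0)·((-3)(-1) - (4)(-1)) - (-4)·((4)(-1) - (4)(-4)) + (1)·((4)(-1) - (-3)(-4))
  = (0)(7) - (-4)(12) + (1)(-16)
  = 32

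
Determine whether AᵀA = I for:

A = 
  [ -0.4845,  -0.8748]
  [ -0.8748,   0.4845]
Yes

AᵀA = 
  [  1,   0]
  [  0,   1]
≈ I (equal to I up to the 4-dp rounding of the entries)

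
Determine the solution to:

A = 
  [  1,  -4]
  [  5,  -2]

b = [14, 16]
x = [2, -3]

Row reduce the augmented matrix [A|b]:
R2 → R2 - (5)·R1
REF = 
  [  1,  -4,  14]
  [  0,  18, -54]

Back-substitution:
x₂ = (-54) / 18 = -3
x₁ = (14 - (-4)(-3)) / 1 = 2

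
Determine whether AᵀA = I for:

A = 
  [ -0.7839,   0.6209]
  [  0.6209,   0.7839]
Yes

AᵀA = 
  [  1,   0]
  [  0,   1]
≈ I (equal to I up to the 4-dp rounding of the entries)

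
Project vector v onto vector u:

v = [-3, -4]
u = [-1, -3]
v·u = (-3)(-1) + (-4)(-3) = 15
u·u = (-1)² + (-3)² = 10
proj_u(v) = (v·u / u·u) × u = (15/10) × u = (3/2) × u

proj_u(v) = [-3/2, -9/2]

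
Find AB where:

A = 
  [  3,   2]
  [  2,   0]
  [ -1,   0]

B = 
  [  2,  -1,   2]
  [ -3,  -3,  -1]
AB = 
  [  0,  -9,   4]
  [  4,  -2,   4]
  [ -2,   1,  -2]

A is 3×2 and B is 2×3, so AB is 3×3. Each entry is (row of A)·(column of B):
AB[1,1] = (3)(2) + (2)(-3) = 0
AB[1,2] = (3)(-1) + (2)(-3) = -9
AB[1,3] = (3)(2) + (2)(-1) = 4
AB[2,1] = (2)(2) + (0)(-3) = 4
AB[2,2] = (2)(-1) + (0)(-3) = -2
AB[2,3] = (2)(2) + (0)(-1) = 4
AB[3,1] = (-1)(2) + (0)(-3) = -2
AB[3,2] = (-1)(-1) + (0)(-3) = 1
AB[3,3] = (-1)(2) + (0)(-1) = -2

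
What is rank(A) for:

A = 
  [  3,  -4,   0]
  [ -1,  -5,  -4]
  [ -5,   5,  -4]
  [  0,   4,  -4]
rank(A) = 3

Row reduce:
R2 → R2 + (1/3)·R1
R3 → R3 + (5/3)·R1
R3 → R3 - (5/19)·R2
R4 → R4 + (12/19)·R2
R4 → R4 - (31/14)·R3
REF = 
  [     3,     -4,      0]
  [     0,  -19/3,     -4]
  [     0,      0, -56/19]
  [     0,      0,      0]
Pivot columns: 1, 2, 3 → 3 pivots.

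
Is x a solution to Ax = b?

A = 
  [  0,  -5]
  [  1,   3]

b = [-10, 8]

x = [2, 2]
Yes

Ax = [-10, 8] = b ✓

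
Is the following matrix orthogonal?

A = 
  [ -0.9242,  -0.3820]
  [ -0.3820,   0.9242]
Yes

AᵀA = 
  [  1.0001,   0]
  [  0,   1.0001]
≈ I (equal to I up to the 4-dp rounding of the entries)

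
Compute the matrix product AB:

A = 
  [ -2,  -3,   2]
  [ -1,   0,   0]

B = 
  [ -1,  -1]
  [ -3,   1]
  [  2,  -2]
AB = 
  [ 15,  -5]
  [  1,   1]

A is 2×3 and B is 3×2, so AB is 2×2. Each entry is (row of A)·(column of B):
AB[1,1] = (-2)(-1) + (-3)(-3) + (2)(2) = 15
AB[1,2] = (-2)(-1) + (-3)(1) + (2)(-2) = -5
AB[2,1] = (-1)(-1) + (0)(-3) + (0)(2) = 1
AB[2,2] = (-1)(-1) + (0)(1) + (0)(-2) = 1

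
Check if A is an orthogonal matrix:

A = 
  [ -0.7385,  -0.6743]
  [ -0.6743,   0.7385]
Yes

AᵀA = 
  [  1.0001,   0]
  [  0,   1.0001]
≈ I (equal to I up to the 4-dp rounding of the entries)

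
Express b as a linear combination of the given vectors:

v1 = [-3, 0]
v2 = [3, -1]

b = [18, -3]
c1 = -3, c2 = 3

b = -3·v1 + 3·v2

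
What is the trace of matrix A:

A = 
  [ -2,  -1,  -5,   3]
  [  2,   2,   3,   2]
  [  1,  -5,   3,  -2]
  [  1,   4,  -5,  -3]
0

tr(A) = -2 + 2 + 3 + -3 = 0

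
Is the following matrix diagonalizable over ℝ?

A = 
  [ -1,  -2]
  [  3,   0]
No

tr(A) = -1, det(A) = 6
Characteristic polynomial: λ² - tr(A)λ + det(A) = λ² + λ + 6
λ² + λ + 6 = 0  ⇒  λ = (-1 ± √((1)² - 4·(6)))/2 = (-1 ± √(-23))/2
  = (-1 + i√23)/2,  (-1 - i√23)/2
Eigenvalues: (-1 + i√23)/2, (-1 - i√23)/2  (≈ -0.5 + 2.398i, -0.5 - 2.398i)
Has complex eigenvalues (not diagonalizable over ℝ).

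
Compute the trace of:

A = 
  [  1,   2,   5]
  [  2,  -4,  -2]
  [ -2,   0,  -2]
-5

tr(A) = 1 + -4 + -2 = -5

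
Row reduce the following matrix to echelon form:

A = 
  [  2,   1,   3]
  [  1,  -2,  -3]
Row operations:
R2 → R2 - (1/2)·R1

Resulting echelon form:
REF = 
  [   2,    1,    3]
  [   0, -5/2, -9/2]

Rank = 2 (number of non-zero pivot rows).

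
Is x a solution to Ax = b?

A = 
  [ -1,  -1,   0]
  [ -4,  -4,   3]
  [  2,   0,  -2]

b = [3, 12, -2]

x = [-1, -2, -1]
No

Ax = [3, 9, 0] ≠ b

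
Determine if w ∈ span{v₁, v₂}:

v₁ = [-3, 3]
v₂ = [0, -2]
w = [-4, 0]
Yes

Form the augmented matrix and row-reduce:
[v₁|v₂|w] = 
  [ -3,   0,  -4]
  [  3,  -2,   0]
R2 → R2 + (1)·R1
REF = 
  [ -3,   0,  -4]
  [  0,  -2,  -4]

No row of the form [0 0 | nonzero], so the system is consistent. Back-substitution gives c₁ = 4/3, c₂ = 2: w = (4/3)·v₁ + (2)·v₂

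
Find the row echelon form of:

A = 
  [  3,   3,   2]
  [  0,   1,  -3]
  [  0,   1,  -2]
Row operations:
R3 → R3 - (1)·R2

Resulting echelon form:
REF = 
  [  3,   3,   2]
  [  0,   1,  -3]
  [  0,   0,   1]

Rank = 3 (number of non-zero pivot rows).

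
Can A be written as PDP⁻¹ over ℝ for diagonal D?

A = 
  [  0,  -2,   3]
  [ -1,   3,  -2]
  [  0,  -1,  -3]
Yes

Characteristic polynomial: det(λI - A) = λ³ - 13λ - 9
By the rational root theorem any rational root is an integer dividing 9; none of those is a root, so p(λ) has no rational roots and hence (being an irreducible cubic) no repeated roots.
Discriminant of the cubic: Δ = 6601
Δ > 0 ⇒ three distinct real eigenvalues: λ ≈ -3.19, -0.7212, 3.912
Three distinct real eigenvalues, so A has 3 independent eigenvectors.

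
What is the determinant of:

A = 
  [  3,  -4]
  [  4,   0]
For a 2×2 matrix, det = ad - bc = (3)(0) - (-4)(4) = 16

det(A) = 16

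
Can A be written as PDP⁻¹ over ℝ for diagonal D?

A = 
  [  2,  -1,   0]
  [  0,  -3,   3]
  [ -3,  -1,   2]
No

Characteristic polynomial: det(λI - A) = λ³ - λ² - 5λ - 3
Testing integer divisors of the constant term: p(-1) = 0, so (λ + 1) is a factor:
p(λ) = (λ + 1)(λ² - 2λ - 3)
λ² - 2λ - 3 = (λ + 1)(λ - 3)
Eigenvalues: -1, 3, -1
λ=-1: alg. mult. = 2, geom. mult. = 3 - rank(A - (-1)I) = 3 - 2 = 1
λ=3: alg. mult. = 1, geom. mult. = 3 - rank(A - (3)I) = 3 - 2 = 1
Sum of geometric multiplicities = 2 < n = 3, so there aren't enough independent eigenvectors.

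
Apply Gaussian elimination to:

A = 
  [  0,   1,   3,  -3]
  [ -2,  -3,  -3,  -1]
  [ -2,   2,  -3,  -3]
Row operations:
Swap R1 ↔ R2
R3 → R3 - (1)·R1
R3 → R3 - (5)·R2

Resulting echelon form:
REF = 
  [ -2,  -3,  -3,  -1]
  [  0,   1,   3,  -3]
  [  0,   0, -15,  13]

Rank = 3 (number of non-zero pivot rows).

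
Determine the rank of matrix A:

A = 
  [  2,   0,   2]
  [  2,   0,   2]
rank(A) = 1

Row reduce:
R2 → R2 - (1)·R1
REF = 
  [  2,   0,   2]
  [  0,   0,   0]
Pivot columns: 1 → 1 pivot.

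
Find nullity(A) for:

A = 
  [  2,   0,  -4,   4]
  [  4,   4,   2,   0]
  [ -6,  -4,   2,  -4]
nullity(A) = 2

Row reduce:
R2 → R2 - (2)·R1
R3 → R3 + (3)·R1
R3 → R3 + (1)·R2
REF = 
  [  2,   0,  -4,   4]
  [  0,   4,  10,  -8]
  [  0,   0,   0,   0]
Pivot columns: 1, 2 → 2 pivots.
rank(A) = 2, so nullity(A) = 4 - 2 = 2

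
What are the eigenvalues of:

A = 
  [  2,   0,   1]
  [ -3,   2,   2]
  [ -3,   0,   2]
λ = 2, 2 + i√3, 2 - i√3  (≈ 2, 2 + 1.732i, 2 - 1.732i)

Characteristic polynomial: det(λI - A) = λ³ - 6λ² + 15λ - 14
Testing integer divisors of the constant term: p(2) = 0, so (λ - 2) is a factor:
p(λ) = (λ - 2)(λ² - 4λ + 7)
λ² - 4λ + 7 = 0  ⇒  λ = (4 ± √((-4)² - 4·(7)))/2 = (4 ± √(-12))/2
  = 2 + i√3,  2 - i√3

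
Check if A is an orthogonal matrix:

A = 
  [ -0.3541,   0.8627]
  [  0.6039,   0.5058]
No

AᵀA = 
  [  0.4901,   0]
  [  0,   1.0001]
≠ I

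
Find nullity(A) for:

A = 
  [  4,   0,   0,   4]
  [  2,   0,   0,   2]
nullity(A) = 3

Row reduce:
R2 → R2 - (1/2)·R1
REF = 
  [  4,   0,   0,   4]
  [  0,   0,   0,   0]
Pivot columns: 1 → 1 pivot.
rank(A) = 1, so nullity(A) = 4 - 1 = 3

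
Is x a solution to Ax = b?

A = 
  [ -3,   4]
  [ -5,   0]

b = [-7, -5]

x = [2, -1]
No

Ax = [-10, -10] ≠ b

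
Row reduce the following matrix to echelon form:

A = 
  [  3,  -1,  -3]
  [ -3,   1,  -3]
Row operations:
R2 → R2 + (1)·R1

Resulting echelon form:
REF = 
  [  3,  -1,  -3]
  [  0,   0,  -6]

Rank = 2 (number of non-zero pivot rows).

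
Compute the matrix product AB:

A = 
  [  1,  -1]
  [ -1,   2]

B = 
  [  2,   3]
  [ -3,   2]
AB = 
  [  5,   1]
  [ -8,   1]

A is 2×2 and B is 2×2, so AB is 2×2. Each entry is (row of A)·(column of B):
AB[1,1] = (1)(2) + (-1)(-3) = 5
AB[1,2] = (1)(3) + (-1)(2) = 1
AB[2,1] = (-1)(2) + (2)(-3) = -8
AB[2,2] = (-1)(3) + (2)(2) = 1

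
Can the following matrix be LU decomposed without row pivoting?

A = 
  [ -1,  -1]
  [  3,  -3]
Yes.
A[1,1] = -1 ≠ 0, so Gaussian elimination proceeds without a row swap: multiplier ℓ₂₁ = (3)/(-1) = -3, and U[2,2] = -3 - (-3)(-1) = -6.
L = 
  [  1,   0]
  [ -3,   1]
U = 
  [ -1,  -1]
  [  0,  -6]
Check row 2 of LU: [(-3)(-1), (-3)(-1) + (-6)] = [3, -3] = row 2 of A ✓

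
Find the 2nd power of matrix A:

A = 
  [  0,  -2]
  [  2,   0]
A² = A·A:
A²[1,1] = (0)(0) + (-2)(2) = -4
A²[1,2] = (0)(-2) + (-2)(0) = 0
A²[2,1] = (2)(0) + (0)(2) = 0
A²[2,2] = (2)(-2) + (0)(0) = -4
A² = 
  [ -4,   0]
  [  0,  -4]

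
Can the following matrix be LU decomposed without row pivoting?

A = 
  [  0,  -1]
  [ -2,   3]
No.
A[1,1] = 0 but A[2,1] = -2 ≠ 0. Any LU with L unit lower triangular has (LU)[1,1] = U[1,1] and (LU)[2,1] = L[2,1]·U[1,1]; matching A forces U[1,1] = 0, which then forces (LU)[2,1] = 0 ≠ -2. A row swap (pivoting) is required.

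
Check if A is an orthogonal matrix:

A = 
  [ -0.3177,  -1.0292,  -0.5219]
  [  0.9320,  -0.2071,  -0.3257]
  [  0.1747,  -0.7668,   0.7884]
No

AᵀA = 
  [  1.0001,   0,   0]
  [  0,   1.6901,   0]
  [  0,   0,   1]
≠ I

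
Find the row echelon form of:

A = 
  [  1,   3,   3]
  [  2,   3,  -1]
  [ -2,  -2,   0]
Row operations:
R2 → R2 - (2)·R1
R3 → R3 + (2)·R1
R3 → R3 + (4/3)·R2

Resulting echelon form:
REF = 
  [    1,     3,     3]
  [    0,    -3,    -7]
  [    0,     0, -10/3]

Rank = 3 (number of non-zero pivot rows).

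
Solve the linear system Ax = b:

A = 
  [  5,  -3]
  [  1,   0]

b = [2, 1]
x = [1, 1]

Row reduce the augmented matrix [A|b]:
R2 → R2 - (1/5)·R1
REF = 
  [  5,  -3,   2]
  [  0, 3/5, 3/5]

Back-substitution:
x₂ = (3/5) / (3/5) = 1
x₁ = (2 - (-3)(1)) / 5 = 1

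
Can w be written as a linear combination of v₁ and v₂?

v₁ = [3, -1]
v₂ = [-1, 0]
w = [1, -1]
Yes

Form the augmented matrix and row-reduce:
[v₁|v₂|w] = 
  [  3,  -1,   1]
  [ -1,   0,  -1]
R2 → R2 + (1/3)·R1
REF = 
  [   3,   -1,    1]
  [   0, -1/3, -2/3]

No row of the form [0 0 | nonzero], so the system is consistent. Back-substitution gives c₁ = 1, c₂ = 2: w = (1)·v₁ + (2)·v₂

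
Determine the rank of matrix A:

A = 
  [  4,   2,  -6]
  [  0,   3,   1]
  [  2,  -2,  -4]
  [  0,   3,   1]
rank(A) = 2

Row reduce:
R3 → R3 - (1/2)·R1
R3 → R3 + (1)·R2
R4 → R4 - (1)·R2
REF = 
  [  4,   2,  -6]
  [  0,   3,   1]
  [  0,   0,   0]
  [  0,   0,   0]
Pivot columns: 1, 2 → 2 pivots.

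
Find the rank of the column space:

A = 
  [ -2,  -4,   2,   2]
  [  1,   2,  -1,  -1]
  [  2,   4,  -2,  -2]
dim(Col(A)) = 1

Row reduce:
R2 → R2 + (1/2)·R1
R3 → R3 + (1)·R1
REF = 
  [ -2,  -4,   2,   2]
  [  0,   0,   0,   0]
  [  0,   0,   0,   0]
Pivot columns: 1 → 1 pivot.
dim(Col(A)) = number of pivot columns = 1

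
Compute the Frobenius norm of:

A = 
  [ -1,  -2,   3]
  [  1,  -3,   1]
||A||_F = 5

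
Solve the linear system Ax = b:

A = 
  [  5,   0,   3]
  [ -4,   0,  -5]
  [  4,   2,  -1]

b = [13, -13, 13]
x = [2, 3, 1]

Row reduce the augmented matrix [A|b]:
R2 → R2 + (4/5)·R1
R3 → R3 - (4/5)·R1
Swap R2 ↔ R3
REF = 
  [    5,     0,     3,    13]
  [    0,     2, -17/5,  13/5]
  [    0,     0, -13/5, -13/5]

Back-substitution:
x₃ = (-13/5) / (-13/5) = 1
x₂ = (13/5 - (-17/5)(1)) / 2 = 3
x₁ = (13 - (0)(3) - (3)(1)) / 5 = 2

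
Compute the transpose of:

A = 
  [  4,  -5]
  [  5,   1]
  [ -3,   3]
Aᵀ = 
  [  4,   5,  -3]
  [ -5,   1,   3]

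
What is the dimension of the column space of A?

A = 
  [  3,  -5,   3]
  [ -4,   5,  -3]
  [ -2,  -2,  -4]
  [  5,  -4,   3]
Row reduce:
R2 → R2 + (4/3)·R1
R3 → R3 + (2/3)·R1
R4 → R4 - (5/3)·R1
R3 → R3 - (16/5)·R2
R4 → R4 + (13/5)·R2
R4 → R4 + (3/26)·R3
REF = 
  [    3,    -5,     3]
  [    0,  -5/3,     1]
  [    0,     0, -26/5]
  [    0,     0,     0]
Pivot columns: 1, 2, 3 → 3 pivots.
dim(Col(A)) = number of pivot columns = 3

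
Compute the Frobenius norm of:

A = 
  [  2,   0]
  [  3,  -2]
||A||_F = 4.123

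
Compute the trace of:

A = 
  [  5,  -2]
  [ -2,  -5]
0

tr(A) = 5 + -5 = 0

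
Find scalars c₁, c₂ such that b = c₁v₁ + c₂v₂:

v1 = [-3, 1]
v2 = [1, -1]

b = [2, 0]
c1 = -1, c2 = -1

b = -1·v1 + -1·v2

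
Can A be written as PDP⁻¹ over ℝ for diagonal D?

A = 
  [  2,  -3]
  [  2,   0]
No

tr(A) = 2, det(A) = 6
Characteristic polynomial: λ² - tr(A)λ + det(A) = λ² - 2λ + 6
λ² - 2λ + 6 = 0  ⇒  λ = (2 ± √((-2)² - 4·(6)))/2 = (2 ± √(-20))/2
  = 1 + i√5,  1 - i√5
Eigenvalues: 1 + i√5, 1 - i√5  (≈ 1 + 2.236i, 1 - 2.236i)
Has complex eigenvalues (not diagonalizable over ℝ).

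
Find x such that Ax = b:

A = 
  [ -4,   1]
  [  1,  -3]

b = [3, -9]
Row reduce the augmented matrix [A|b]:
R2 → R2 + (1/4)·R1
REF = 
  [   -4,     1,     3]
  [    0, -11/4, -33/4]

Back-substitution:
x₂ = (-33/4) / (-11/4) = 3
x₁ = (3 - (1)(3)) / (-4) = 0

x = [0, 3]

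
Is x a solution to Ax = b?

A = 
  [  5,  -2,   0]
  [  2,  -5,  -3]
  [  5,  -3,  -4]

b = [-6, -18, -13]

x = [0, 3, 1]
Yes

Ax = [-6, -18, -13] = b ✓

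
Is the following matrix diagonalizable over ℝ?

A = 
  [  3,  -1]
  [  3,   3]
No

tr(A) = 6, det(A) = 12
Characteristic polynomial: λ² - tr(A)λ + det(A) = λ² - 6λ + 12
λ² - 6λ + 12 = 0  ⇒  λ = (6 ± √((-6)² - 4·(12)))/2 = (6 ± √(-12))/2
  = 3 + i√3,  3 - i√3
Eigenvalues: 3 + i√3, 3 - i√3  (≈ 3 + 1.732i, 3 - 1.732i)
Has complex eigenvalues (not diagonalizable over ℝ).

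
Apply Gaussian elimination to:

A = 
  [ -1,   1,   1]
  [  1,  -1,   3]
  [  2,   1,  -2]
Row operations:
R2 → R2 + (1)·R1
R3 → R3 + (2)·R1
Swap R2 ↔ R3

Resulting echelon form:
REF = 
  [ -1,   1,   1]
  [  0,   3,   0]
  [  0,   0,   4]

Rank = 3 (number of non-zero pivot rows).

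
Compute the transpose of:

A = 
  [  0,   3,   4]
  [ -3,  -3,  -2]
Aᵀ = 
  [  0,  -3]
  [  3,  -3]
  [  4,  -2]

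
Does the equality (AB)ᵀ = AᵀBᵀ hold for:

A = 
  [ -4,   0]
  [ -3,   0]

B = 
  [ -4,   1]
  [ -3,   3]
No

(AB)ᵀ = 
  [ 16,  12]
  [ -4,  -3]

AᵀBᵀ = 
  [ 13,   3]
  [  0,   0]

The two matrices differ, so (AB)ᵀ ≠ AᵀBᵀ in general. The correct identity is (AB)ᵀ = BᵀAᵀ.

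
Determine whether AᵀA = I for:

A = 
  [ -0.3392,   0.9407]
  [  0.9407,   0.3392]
Yes

AᵀA = 
  [  1,   0]
  [  0,   1]
≈ I (equal to I up to the 4-dp rounding of the entries)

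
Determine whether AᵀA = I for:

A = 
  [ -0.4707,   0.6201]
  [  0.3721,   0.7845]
No

AᵀA = 
  [  0.3600,   0]
  [  0,   1]
≠ I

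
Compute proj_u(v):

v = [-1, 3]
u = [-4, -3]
proj_u(v) = [4/5, 3/5]

v·u = (-1)(-4) + (3)(-3) = -5
u·u = (-4)² + (-3)² = 25
proj_u(v) = (v·u / u·u) × u = (-5/25) × u = (-1/5) × u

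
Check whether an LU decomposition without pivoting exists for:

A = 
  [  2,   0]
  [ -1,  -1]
Yes.
A[1,1] = 2 ≠ 0, so Gaussian elimination proceeds without a row swap: multiplier ℓ₂₁ = (-1)/(2) = -1/2, and U[2,2] = -1 - (-1/2)(0) = -1.
L = 
  [   1,    0]
  [-1/2,    1]
U = 
  [  2,   0]
  [  0,  -1]
Check row 2 of LU: [(-1/2)(2), (-1/2)(0) + (-1)] = [-1, -1] = row 2 of A ✓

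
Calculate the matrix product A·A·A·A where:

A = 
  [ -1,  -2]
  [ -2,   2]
A^4 = 
  [ 29, -26]
  [-26,  68]

A² = A·A:
A²[1,1] = (-1)(-1) + (-2)(-2) = 5
A²[1,2] = (-1)(-2) + (-2)(2) = -2
A²[2,1] = (-2)(-1) + (2)(-2) = -2
A²[2,2] = (-2)(-2) + (2)(2) = 8
A² = 
  [  5,  -2]
  [ -2,   8]

A^3 = A^2·A:
A^3[1,1] = (5)(-1) + (-2)(-2) = -1
A^3[1,2] = (5)(-2) + (-2)(2) = -14
A^3[2,1] = (-2)(-1) + (8)(-2) = -14
A^3[2,2] = (-2)(-2) + (8)(2) = 20
A^3 = 
  [ -1, -14]
  [-14,  20]

A^4 = A^3·A:
A^4[1,1] = (-1)(-1) + (-14)(-2) = 29
A^4[1,2] = (-1)(-2) + (-14)(2) = -26
A^4[2,1] = (-14)(-1) + (20)(-2) = -26
A^4[2,2] = (-14)(-2) + (20)(2) = 68
A^4 = 
  [ 29, -26]
  [-26,  68]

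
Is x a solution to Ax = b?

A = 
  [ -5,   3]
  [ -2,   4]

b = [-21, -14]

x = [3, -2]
Yes

Ax = [-21, -14] = b ✓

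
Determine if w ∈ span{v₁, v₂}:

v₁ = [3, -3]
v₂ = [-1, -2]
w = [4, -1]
Yes

Form the augmented matrix and row-reduce:
[v₁|v₂|w] = 
  [  3,  -1,   4]
  [ -3,  -2,  -1]
R2 → R2 + (1)·R1
REF = 
  [  3,  -1,   4]
  [  0,  -3,   3]

No row of the form [0 0 | nonzero], so the system is consistent. Back-substitution gives c₁ = 1, c₂ = -1: w = (1)·v₁ + (-1)·v₂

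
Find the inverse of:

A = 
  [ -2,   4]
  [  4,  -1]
det(A) = (-2)(-1) - (4)(4) = -14
For a 2×2 matrix, A⁻¹ = (1/det(A)) · [[d, -b], [-c, a]]
    = (-1/14) · [[-1, -4], [-4, -2]]

A⁻¹ = 
  [1/14,  2/7]
  [ 2/7,  1/7]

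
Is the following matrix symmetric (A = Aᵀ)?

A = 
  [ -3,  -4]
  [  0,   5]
No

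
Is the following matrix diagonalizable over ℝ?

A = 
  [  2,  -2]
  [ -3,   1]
Yes

tr(A) = 3, det(A) = -4
Characteristic polynomial: λ² - tr(A)λ + det(A) = λ² - 3λ - 4
λ² - 3λ - 4 = (λ + 1)(λ - 4)
Eigenvalues: 4, -1
λ=-1: alg. mult. = 1, geom. mult. = 2 - rank(A - (-1)I) = 2 - 1 = 1
λ=4: alg. mult. = 1, geom. mult. = 2 - rank(A - (4)I) = 2 - 1 = 1
Sum of geometric multiplicities equals n, so A has n independent eigenvectors.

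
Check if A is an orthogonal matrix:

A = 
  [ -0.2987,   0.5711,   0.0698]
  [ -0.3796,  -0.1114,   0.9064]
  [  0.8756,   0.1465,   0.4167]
No

AᵀA = 
  [  1,   0,  -0.0001]
  [  0,   0.3600,  -0.0001]
  [ -0.0001,  -0.0001,   1.0001]
≠ I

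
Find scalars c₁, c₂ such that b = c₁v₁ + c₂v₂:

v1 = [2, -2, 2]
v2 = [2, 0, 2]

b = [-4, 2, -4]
c1 = -1, c2 = -1

b = -1·v1 + -1·v2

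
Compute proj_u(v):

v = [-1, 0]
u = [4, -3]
v·u = (-1)(4) + (0)(-3) = -4
u·u = (4)² + (-3)² = 25
proj_u(v) = (v·u / u·u) × u = (-4/25) × u

proj_u(v) = [-16/25, 12/25]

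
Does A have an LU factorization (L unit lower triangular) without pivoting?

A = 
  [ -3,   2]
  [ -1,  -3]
Yes.
A[1,1] = -3 ≠ 0, so Gaussian elimination proceeds without a row swap: multiplier ℓ₂₁ = (-1)/(-3) = 1/3, and U[2,2] = -3 - (1/3)(2) = -11/3.
L = 
  [  1,   0]
  [1/3,   1]
U = 
  [   -3,     2]
  [    0, -11/3]
Check row 2 of LU: [(1/3)(-3), (1/3)(2) + (-11/3)] = [-1, -3] = row 2 of A ✓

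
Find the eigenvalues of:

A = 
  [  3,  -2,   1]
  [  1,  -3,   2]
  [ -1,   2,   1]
λ = 2, (-1 + √33)/2, (-1 - √33)/2  (≈ 2, 2.372, -3.372)

Characteristic polynomial: det(λI - A) = λ³ - λ² - 10λ + 16
Testing integer divisors of the constant term: p(2) = 0, so (λ - 2) is a factor:
p(λ) = (λ - 2)(λ² + λ - 8)
λ² + λ - 8 = 0  ⇒  λ = (-1 ± √((1)² - 4·(-8)))/2 = (-1 ± √(33))/2
  = (-1 + √33)/2,  (-1 - √33)/2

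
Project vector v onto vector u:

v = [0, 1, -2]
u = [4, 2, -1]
proj_u(v) = [16/21, 8/21, -4/21]

v·u = (0)(4) + (1)(2) + (-2)(-1) = 4
u·u = (4)² + (2)² + (-1)² = 21
proj_u(v) = (v·u / u·u) × u = (4/21) × u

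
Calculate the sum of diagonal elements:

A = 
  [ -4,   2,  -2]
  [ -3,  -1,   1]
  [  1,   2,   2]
-3

tr(A) = -4 + -1 + 2 = -3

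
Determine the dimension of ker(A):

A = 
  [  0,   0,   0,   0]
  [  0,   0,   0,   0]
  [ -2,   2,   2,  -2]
nullity(A) = 3

Row reduce:
Swap R1 ↔ R3
REF = 
  [ -2,   2,   2,  -2]
  [  0,   0,   0,   0]
  [  0,   0,   0,   0]
Pivot columns: 1 → 1 pivot.
rank(A) = 1, so nullity(A) = 4 - 1 = 3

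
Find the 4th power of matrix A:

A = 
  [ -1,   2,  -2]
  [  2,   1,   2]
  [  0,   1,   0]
A^4 = 
  [ 37, -18,  46]
  [ -4,  47, -18]
  [ 14,   5,  14]

A² = A·A:
A²[1,1] = (-1)(-1) + (2)(2) + (-2)(0) = 5
A²[1,2] = (-1)(2) + (2)(1) + (-2)(1) = -2
A²[1,3] = (-1)(-2) + (2)(2) + (-2)(0) = 6
A²[2,1] = (2)(-1) + (1)(2) + (2)(0) = 0
A²[2,2] = (2)(2) + (1)(1) + (2)(1) = 7
A²[2,3] = (2)(-2) + (1)(2) + (2)(0) = -2
A²[3,1] = (0)(-1) + (1)(2) + (0)(0) = 2
A²[3,2] = (0)(2) + (1)(1) + (0)(1) = 1
A²[3,3] = (0)(-2) + (1)(2) + (0)(0) = 2
A² = 
  [  5,  -2,   6]
  [  0,   7,  -2]
  [  2,   1,   2]

A^3 = A^2·A:
A^3[1,1] = (5)(-1) + (-2)(2) + (6)(0) = -9
A^3[1,2] = (5)(2) + (-2)(1) + (6)(1) = 14
A^3[1,3] = (5)(-2) + (-2)(2) + (6)(0) = -14
A^3[2,1] = (0)(-1) + (7)(2) + (-2)(0) = 14
A^3[2,2] = (0)(2) + (7)(1) + (-2)(1) = 5
A^3[2,3] = (0)(-2) + (7)(2) + (-2)(0) = 14
A^3[3,1] = (2)(-1) + (1)(2) + (2)(0) = 0
A^3[3,2] = (2)(2) + (1)(1) + (2)(1) = 7
A^3[3,3] = (2)(-2) + (1)(2) + (2)(0) = -2
A^3 = 
  [ -9,  14, -14]
  [ 14,   5,  14]
  [  0,   7,  -2]

A^4 = A^3·A:
A^4[1,1] = (-9)(-1) + (14)(2) + (-14)(0) = 37
A^4[1,2] = (-9)(2) + (14)(1) + (-14)(1) = -18
A^4[1,3] = (-9)(-2) + (14)(2) + (-14)(0) = 46
A^4[2,1] = (14)(-1) + (5)(2) + (14)(0) = -4
A^4[2,2] = (14)(2) + (5)(1) + (14)(1) = 47
A^4[2,3] = (14)(-2) + (5)(2) + (14)(0) = -18
A^4[3,1] = (0)(-1) + (7)(2) + (-2)(0) = 14
A^4[3,2] = (0)(2) + (7)(1) + (-2)(1) = 5
A^4[3,3] = (0)(-2) + (7)(2) + (-2)(0) = 14
A^4 = 
  [ 37, -18,  46]
  [ -4,  47, -18]
  [ 14,   5,  14]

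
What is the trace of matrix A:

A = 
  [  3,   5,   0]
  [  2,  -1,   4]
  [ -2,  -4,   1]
3

tr(A) = 3 + -1 + 1 = 3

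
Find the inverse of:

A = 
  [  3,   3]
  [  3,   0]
det(A) = (3)(0) - (3)(3) = -9
For a 2×2 matrix, A⁻¹ = (1/det(A)) · [[d, -b], [-c, a]]
    = (-1/9) · [[0, -3], [-3, 3]]

A⁻¹ = 
  [   0,  1/3]
  [ 1/3, -1/3]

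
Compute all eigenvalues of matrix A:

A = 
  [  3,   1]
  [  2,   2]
λ = 4, 1

tr(A) = 5, det(A) = 4
Characteristic polynomial: λ² - tr(A)λ + det(A) = λ² - 5λ + 4
λ² - 5λ + 4 = (λ - 1)(λ - 4)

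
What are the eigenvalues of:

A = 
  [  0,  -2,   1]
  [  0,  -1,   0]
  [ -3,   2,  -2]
λ = -1, -1 + i√2, -1 - i√2  (≈ -1, -1 + 1.414i, -1 - 1.414i)

Characteristic polynomial: det(λI - A) = λ³ + 3λ² + 5λ + 3
Testing integer divisors of the constant term: p(-1) = 0, so (λ + 1) is a factor:
p(λ) = (λ + 1)(λ² + 2λ + 3)
λ² + 2λ + 3 = 0  ⇒  λ = (-2 ± √((2)² - 4·(3)))/2 = (-2 ± √(-8))/2
  = -1 + i√2,  -1 - i√2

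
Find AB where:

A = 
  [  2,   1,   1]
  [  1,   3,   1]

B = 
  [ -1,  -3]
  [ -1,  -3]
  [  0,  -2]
A is 2×3 and B is 3×2, so AB is 2×2. Each entry is (row of A)·(column of B):
AB[1,1] = (2)(-1) + (1)(-1) + (1)(0) = -3
AB[1,2] = (2)(-3) + (1)(-3) + (1)(-2) = -11
AB[2,1] = (1)(-1) + (3)(-1) + (1)(0) = -4
AB[2,2] = (1)(-3) + (3)(-3) + (1)(-2) = -14

AB = 
  [ -3, -11]
  [ -4, -14]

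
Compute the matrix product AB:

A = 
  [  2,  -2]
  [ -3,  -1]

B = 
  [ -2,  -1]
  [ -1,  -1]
A is 2×2 and B is 2×2, so AB is 2×2. Each entry is (row of A)·(column of B):
AB[1,1] = (2)(-2) + (-2)(-1) = -2
AB[1,2] = (2)(-1) + (-2)(-1) = 0
AB[2,1] = (-3)(-2) + (-1)(-1) = 7
AB[2,2] = (-3)(-1) + (-1)(-1) = 4

AB = 
  [ -2,   0]
  [  7,   4]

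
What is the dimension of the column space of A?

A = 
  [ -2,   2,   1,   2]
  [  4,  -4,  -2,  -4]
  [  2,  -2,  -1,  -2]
dim(Col(A)) = 1

Row reduce:
R2 → R2 + (2)·R1
R3 → R3 + (1)·R1
REF = 
  [ -2,   2,   1,   2]
  [  0,   0,   0,   0]
  [  0,   0,   0,   0]
Pivot columns: 1 → 1 pivot.
dim(Col(A)) = number of pivot columns = 1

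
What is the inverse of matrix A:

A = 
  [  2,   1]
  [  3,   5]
det(A) = (2)(5) - (1)(3) = 7
For a 2×2 matrix, A⁻¹ = (1/det(A)) · [[d, -b], [-c, a]]
    = (1/7) · [[5, -1], [-3, 2]]

A⁻¹ = 
  [ 5/7, -1/7]
  [-3/7,  2/7]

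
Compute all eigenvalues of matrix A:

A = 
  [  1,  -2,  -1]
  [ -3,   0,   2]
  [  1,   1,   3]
Characteristic polynomial: det(λI - A) = λ³ - 4λ² - 4λ + 21
Testing integer divisors of the constant term: p(3) = 0, so (λ - 3) is a factor:
p(λ) = (λ - 3)(λ² - λ - 7)
λ² - λ - 7 = 0  ⇒  λ = (1 ± √((-1)² - 4·(-7)))/2 = (1 ± √(29))/2
  = (1 + √29)/2,  (1 - √29)/2

λ = 3, (1 + √29)/2, (1 - √29)/2  (≈ 3, 3.193, -2.193)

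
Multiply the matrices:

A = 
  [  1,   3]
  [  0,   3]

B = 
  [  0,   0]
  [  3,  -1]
AB = 
  [  9,  -3]
  [  9,  -3]

A is 2×2 and B is 2×2, so AB is 2×2. Each entry is (row of A)·(column of B):
AB[1,1] = (1)(0) + (3)(3) = 9
AB[1,2] = (1)(0) + (3)(-1) = -3
AB[2,1] = (0)(0) + (3)(3) = 9
AB[2,2] = (0)(0) + (3)(-1) = -3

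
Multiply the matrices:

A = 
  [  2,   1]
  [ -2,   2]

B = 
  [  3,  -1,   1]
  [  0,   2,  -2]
A is 2×2 and B is 2×3, so AB is 2×3. Each entry is (row of A)·(column of B):
AB[1,1] = (2)(3) + (1)(0) = 6
AB[1,2] = (2)(-1) + (1)(2) = 0
AB[1,3] = (2)(1) + (1)(-2) = 0
AB[2,1] = (-2)(3) + (2)(0) = -6
AB[2,2] = (-2)(-1) + (2)(2) = 6
AB[2,3] = (-2)(1) + (2)(-2) = -6

AB = 
  [  6,   0,   0]
  [ -6,   6,  -6]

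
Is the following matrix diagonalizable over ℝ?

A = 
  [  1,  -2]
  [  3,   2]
No

tr(A) = 3, det(A) = 8
Characteristic polynomial: λ² - tr(A)λ + det(A) = λ² - 3λ + 8
λ² - 3λ + 8 = 0  ⇒  λ = (3 ± √((-3)² - 4·(8)))/2 = (3 ± √(-23))/2
  = (3 + i√23)/2,  (3 - i√23)/2
Eigenvalues: (3 + i√23)/2, (3 - i√23)/2  (≈ 1.5 + 2.398i, 1.5 - 2.398i)
Has complex eigenvalues (not diagonalizable over ℝ).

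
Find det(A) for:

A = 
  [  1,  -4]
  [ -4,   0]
-16

For a 2×2 matrix, det = ad - bc = (1)(0) - (-4)(-4) = -16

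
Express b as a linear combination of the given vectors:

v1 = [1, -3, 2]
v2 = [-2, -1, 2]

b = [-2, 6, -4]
c1 = -2, c2 = 0

b = -2·v1 + 0·v2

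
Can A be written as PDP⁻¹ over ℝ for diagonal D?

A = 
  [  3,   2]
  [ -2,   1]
No

tr(A) = 4, det(A) = 7
Characteristic polynomial: λ² - tr(A)λ + det(A) = λ² - 4λ + 7
λ² - 4λ + 7 = 0  ⇒  λ = (4 ± √((-4)² - 4·(7)))/2 = (4 ± √(-12))/2
  = 2 + i√3,  2 - i√3
Eigenvalues: 2 + i√3, 2 - i√3  (≈ 2 + 1.732i, 2 - 1.732i)
Has complex eigenvalues (not diagonalizable over ℝ).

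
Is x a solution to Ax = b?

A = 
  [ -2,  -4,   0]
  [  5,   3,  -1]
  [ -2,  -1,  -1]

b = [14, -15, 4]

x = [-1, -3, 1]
Yes

Ax = [14, -15, 4] = b ✓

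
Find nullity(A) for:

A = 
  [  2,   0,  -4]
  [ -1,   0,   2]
nullity(A) = 2

Row reduce:
R2 → R2 + (1/2)·R1
REF = 
  [  2,   0,  -4]
  [  0,   0,   0]
Pivot columns: 1 → 1 pivot.
rank(A) = 1, so nullity(A) = 3 - 1 = 2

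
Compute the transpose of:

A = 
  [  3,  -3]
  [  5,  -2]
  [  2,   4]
Aᵀ = 
  [  3,   5,   2]
  [ -3,  -2,   4]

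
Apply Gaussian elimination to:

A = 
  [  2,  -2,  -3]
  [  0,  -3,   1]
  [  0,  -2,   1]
Row operations:
R3 → R3 - (2/3)·R2

Resulting echelon form:
REF = 
  [  2,  -2,  -3]
  [  0,  -3,   1]
  [  0,   0, 1/3]

Rank = 3 (number of non-zero pivot rows).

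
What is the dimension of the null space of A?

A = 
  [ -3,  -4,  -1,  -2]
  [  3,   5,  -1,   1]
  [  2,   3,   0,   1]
nullity(A) = 2

Row reduce:
R2 → R2 + (1)·R1
R3 → R3 + (2/3)·R1
R3 → R3 - (1/3)·R2
REF = 
  [ -3,  -4,  -1,  -2]
  [  0,   1,  -2,  -1]
  [  0,   0,   0,   0]
Pivot columns: 1, 2 → 2 pivots.
rank(A) = 2, so nullity(A) = 4 - 2 = 2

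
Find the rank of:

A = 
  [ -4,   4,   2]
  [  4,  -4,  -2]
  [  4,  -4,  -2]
Row reduce:
R2 → R2 + (1)·R1
R3 → R3 + (1)·R1
REF = 
  [ -4,   4,   2]
  [  0,   0,   0]
  [  0,   0,   0]
Pivot columns: 1 → 1 pivot.

rank(A) = 1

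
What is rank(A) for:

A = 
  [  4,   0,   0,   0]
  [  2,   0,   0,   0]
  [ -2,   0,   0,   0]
rank(A) = 1

Row reduce:
R2 → R2 - (1/2)·R1
R3 → R3 + (1/2)·R1
REF = 
  [  4,   0,   0,   0]
  [  0,   0,   0,   0]
  [  0,   0,   0,   0]
Pivot columns: 1 → 1 pivot.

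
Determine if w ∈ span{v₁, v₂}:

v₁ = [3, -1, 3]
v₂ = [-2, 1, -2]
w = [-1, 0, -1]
Yes

Form the augmented matrix and row-reduce:
[v₁|v₂|w] = 
  [  3,  -2,  -1]
  [ -1,   1,   0]
  [  3,  -2,  -1]
R2 → R2 + (1/3)·R1
R3 → R3 - (1)·R1
REF = 
  [   3,   -2,   -1]
  [   0,  1/3, -1/3]
  [   0,    0,    0]

No row of the form [0 0 | nonzero], so the system is consistent. Back-substitution gives c₁ = -1, c₂ = -1: w = (-1)·v₁ + (-1)·v₂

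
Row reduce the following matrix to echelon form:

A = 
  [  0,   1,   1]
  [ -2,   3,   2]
Row operations:
Swap R1 ↔ R2

Resulting echelon form:
REF = 
  [ -2,   3,   2]
  [  0,   1,   1]

Rank = 2 (number of non-zero pivot rows).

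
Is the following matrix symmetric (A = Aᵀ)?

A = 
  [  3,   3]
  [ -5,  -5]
No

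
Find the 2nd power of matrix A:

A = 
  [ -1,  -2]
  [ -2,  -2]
A² = A·A:
A²[1,1] = (-1)(-1) + (-2)(-2) = 5
A²[1,2] = (-1)(-2) + (-2)(-2) = 6
A²[2,1] = (-2)(-1) + (-2)(-2) = 6
A²[2,2] = (-2)(-2) + (-2)(-2) = 8
A² = 
  [  5,   6]
  [  6,   8]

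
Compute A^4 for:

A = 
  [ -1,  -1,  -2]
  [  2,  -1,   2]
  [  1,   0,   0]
A² = A·A:
A²[1,1] = (-1)(-1) + (-1)(2) + (-2)(1) = -3
A²[1,2] = (-1)(-1) + (-1)(-1) + (-2)(0) = 2
A²[1,3] = (-1)(-2) + (-1)(2) + (-2)(0) = 0
A²[2,1] = (2)(-1) + (-1)(2) + (2)(1) = -2
A²[2,2] = (2)(-1) + (-1)(-1) + (2)(0) = -1
A²[2,3] = (2)(-2) + (-1)(2) + (2)(0) = -6
A²[3,1] = (1)(-1) + (0)(2) + (0)(1) = -1
A²[3,2] = (1)(-1) + (0)(-1) + (0)(0) = -1
A²[3,3] = (1)(-2) + (0)(2) + (0)(0) = -2
A² = 
  [ -3,   2,   0]
  [ -2,  -1,  -6]
  [ -1,  -1,  -2]

A^3 = A^2·A:
A^3[1,1] = (-3)(-1) + (2)(2) + (0)(1) = 7
A^3[1,2] = (-3)(-1) + (2)(-1) + (0)(0) = 1
A^3[1,3] = (-3)(-2) + (2)(2) + (0)(0) = 10
A^3[2,1] = (-2)(-1) + (-1)(2) + (-6)(1) = -6
A^3[2,2] = (-2)(-1) + (-1)(-1) + (-6)(0) = 3
A^3[2,3] = (-2)(-2) + (-1)(2) + (-6)(0) = 2
A^3[3,1] = (-1)(-1) + (-1)(2) + (-2)(1) = -3
A^3[3,2] = (-1)(-1) + (-1)(-1) + (-2)(0) = 2
A^3[3,3] = (-1)(-2) + (-1)(2) + (-2)(0) = 0
A^3 = 
  [  7,   1,  10]
  [ -6,   3,   2]
  [ -3,   2,   0]

A^4 = A^3·A:
A^4[1,1] = (7)(-1) + (1)(2) + (10)(1) = 5
A^4[1,2] = (7)(-1) + (1)(-1) + (10)(0) = -8
A^4[1,3] = (7)(-2) + (1)(2) + (10)(0) = -12
A^4[2,1] = (-6)(-1) + (3)(2) + (2)(1) = 14
A^4[2,2] = (-6)(-1) + (3)(-1) + (2)(0) = 3
A^4[2,3] = (-6)(-2) + (3)(2) + (2)(0) = 18
A^4[3,1] = (-3)(-1) + (2)(2) + (0)(1) = 7
A^4[3,2] = (-3)(-1) + (2)(-1) + (0)(0) = 1
A^4[3,3] = (-3)(-2) + (2)(2) + (0)(0) = 10
A^4 = 
  [  5,  -8, -12]
  [ 14,   3,  18]
  [  7,   1,  10]

Therefore
A^4 = 
  [  5,  -8, -12]
  [ 14,   3,  18]
  [  7,   1,  10]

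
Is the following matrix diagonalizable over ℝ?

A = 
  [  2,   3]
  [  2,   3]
Yes

tr(A) = 5, det(A) = 0
Characteristic polynomial: λ² - tr(A)λ + det(A) = λ² - 5λ
λ² - 5λ = λ(λ - 5)
Eigenvalues: 5, 0
λ=0: alg. mult. = 1, geom. mult. = 2 - rank(A - (0)I) = 2 - 1 = 1
λ=5: alg. mult. = 1, geom. mult. = 2 - rank(A - (5)I) = 2 - 1 = 1
Sum of geometric multiplicities equals n, so A has n independent eigenvectors.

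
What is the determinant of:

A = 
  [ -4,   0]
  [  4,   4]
-16

For a 2×2 matrix, det = ad - bc = (-4)(4) - (0)(4) = -16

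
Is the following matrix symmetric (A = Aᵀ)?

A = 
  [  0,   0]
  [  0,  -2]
Yes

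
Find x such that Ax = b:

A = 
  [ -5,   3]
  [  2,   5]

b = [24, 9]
Row reduce the augmented matrix [A|b]:
R2 → R2 + (2/5)·R1
REF = 
  [  -5,    3,   24]
  [   0, 31/5, 93/5]

Back-substitution:
x₂ = (93/5) / (31/5) = 3
x₁ = (24 - (3)(3)) / (-5) = -3

x = [-3, 3]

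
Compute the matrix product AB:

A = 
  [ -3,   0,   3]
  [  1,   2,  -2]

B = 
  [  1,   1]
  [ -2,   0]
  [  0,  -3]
AB = 
  [ -3, -12]
  [ -3,   7]

A is 2×3 and B is 3×2, so AB is 2×2. Each entry is (row of A)·(column of B):
AB[1,1] = (-3)(1) + (0)(-2) + (3)(0) = -3
AB[1,2] = (-3)(1) + (0)(0) + (3)(-3) = -12
AB[2,1] = (1)(1) + (2)(-2) + (-2)(0) = -3
AB[2,2] = (1)(1) + (2)(0) + (-2)(-3) = 7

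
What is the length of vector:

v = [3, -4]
5

||v||₂ = √((3)² + (-4)²) = √25 = 5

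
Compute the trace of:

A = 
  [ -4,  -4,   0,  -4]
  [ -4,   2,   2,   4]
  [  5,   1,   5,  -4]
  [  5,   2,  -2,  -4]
-1

tr(A) = -4 + 2 + 5 + -4 = -1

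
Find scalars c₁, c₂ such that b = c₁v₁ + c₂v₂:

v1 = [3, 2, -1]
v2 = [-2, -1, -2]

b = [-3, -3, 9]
c1 = -3, c2 = -3

b = -3·v1 + -3·v2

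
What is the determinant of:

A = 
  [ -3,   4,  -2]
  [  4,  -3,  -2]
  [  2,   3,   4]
Cofactor expansion along row 1:
det(A) = (-3)·((-3)(4) - (-2)(3)) - (4)·((4)(4) - (-2)(2)) + (-2)·((4)(3) - (-3)(2))
  = (-3)(-6) - (4)(20) + (-2)(18)
  = -98

det(A) = -98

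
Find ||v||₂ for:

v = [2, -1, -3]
3.742

||v||₂ = √((2)² + (-1)² + (-3)²) = √14 = 3.742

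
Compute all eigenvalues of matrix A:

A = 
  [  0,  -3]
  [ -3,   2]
λ = 1 + √10, 1 - √10  (≈ 4.162, -2.162)

tr(A) = 2, det(A) = -9
Characteristic polynomial: λ² - tr(A)λ + det(A) = λ² - 2λ - 9
λ² - 2λ - 9 = 0  ⇒  λ = (2 ± √((-2)² - 4·(-9)))/2 = (2 ± √(40))/2
  = 1 + √10,  1 - √10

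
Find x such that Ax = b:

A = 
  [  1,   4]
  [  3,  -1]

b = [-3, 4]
Row reduce the augmented matrix [A|b]:
R2 → R2 - (3)·R1
REF = 
  [  1,   4,  -3]
  [  0, -13,  13]

Back-substitution:
x₂ = 13 / (-13) = -1
x₁ = (-3 - (4)(-1)) / 1 = 1

x = [1, -1]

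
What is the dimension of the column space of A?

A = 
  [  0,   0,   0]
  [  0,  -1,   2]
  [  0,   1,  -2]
Row reduce:
Swap R1 ↔ R2
R3 → R3 + (1)·R1
REF = 
  [  0,  -1,   2]
  [  0,   0,   0]
  [  0,   0,   0]
Pivot columns: 2 → 1 pivot.
dim(Col(A)) = number of pivot columns = 1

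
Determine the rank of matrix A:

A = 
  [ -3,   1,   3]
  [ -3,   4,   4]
rank(A) = 2

Row reduce:
R2 → R2 - (1)·R1
REF = 
  [ -3,   1,   3]
  [  0,   3,   1]
Pivot columns: 1, 2 → 2 pivots.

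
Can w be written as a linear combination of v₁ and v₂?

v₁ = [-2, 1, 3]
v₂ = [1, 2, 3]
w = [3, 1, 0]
Yes

Form the augmented matrix and row-reduce:
[v₁|v₂|w] = 
  [ -2,   1,   3]
  [  1,   2,   1]
  [  3,   3,   0]
R2 → R2 + (1/2)·R1
R3 → R3 + (3/2)·R1
R3 → R3 - (9/5)·R2
REF = 
  [ -2,   1,   3]
  [  0, 5/2, 5/2]
  [  0,   0,   0]

No row of the form [0 0 | nonzero], so the system is consistent. Back-substitution gives c₁ = -1, c₂ = 1: w = (-1)·v₁ + (1)·v₂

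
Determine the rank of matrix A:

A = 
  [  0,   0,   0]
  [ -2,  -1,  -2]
rank(A) = 1

Row reduce:
Swap R1 ↔ R2
REF = 
  [ -2,  -1,  -2]
  [  0,   0,   0]
Pivot columns: 1 → 1 pivot.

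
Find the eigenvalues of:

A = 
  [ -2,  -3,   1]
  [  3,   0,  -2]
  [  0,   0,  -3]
λ = -3, -1 + 2i√2, -1 - 2i√2  (≈ -3, -1 + 2.828i, -1 - 2.828i)

Characteristic polynomial: det(λI - A) = λ³ + 5λ² + 15λ + 27
Testing integer divisors of the constant term: p(-3) = 0, so (λ + 3) is a factor:
p(λ) = (λ + 3)(λ² + 2λ + 9)
λ² + 2λ + 9 = 0  ⇒  λ = (-2 ± √((2)² - 4·(9)))/2 = (-2 ± √(-32))/2
  = -1 + 2i√2,  -1 - 2i√2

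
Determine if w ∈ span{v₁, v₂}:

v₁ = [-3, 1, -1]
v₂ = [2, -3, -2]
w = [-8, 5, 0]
Yes

Form the augmented matrix and row-reduce:
[v₁|v₂|w] = 
  [ -3,   2,  -8]
  [  1,  -3,   5]
  [ -1,  -2,   0]
R2 → R2 + (1/3)·R1
R3 → R3 - (1/3)·R1
R3 → R3 - (8/7)·R2
REF = 
  [  -3,    2,   -8]
  [   0, -7/3,  7/3]
  [   0,    0,    0]

No row of the form [0 0 | nonzero], so the system is consistent. Back-substitution gives c₁ = 2, c₂ = -1: w = (2)·v₁ + (-1)·v₂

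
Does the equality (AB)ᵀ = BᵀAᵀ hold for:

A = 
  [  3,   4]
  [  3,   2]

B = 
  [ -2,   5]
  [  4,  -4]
Yes

(AB)ᵀ = 
  [ 10,   2]
  [ -1,   7]

BᵀAᵀ = 
  [ 10,   2]
  [ -1,   7]

Both sides are equal — this is the standard identity (AB)ᵀ = BᵀAᵀ, which holds for all A, B.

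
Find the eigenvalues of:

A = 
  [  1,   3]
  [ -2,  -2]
tr(A) = -1, det(A) = 4
Characteristic polynomial: λ² - tr(A)λ + det(A) = λ² + λ + 4
λ² + λ + 4 = 0  ⇒  λ = (-1 ± √((1)² - 4·(4)))/2 = (-1 ± √(-15))/2
  = (-1 + i√15)/2,  (-1 - i√15)/2

λ = (-1 + i√15)/2, (-1 - i√15)/2  (≈ -0.5 + 1.936i, -0.5 - 1.936i)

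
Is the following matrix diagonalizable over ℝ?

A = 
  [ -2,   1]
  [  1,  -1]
Yes

tr(A) = -3, det(A) = 1
Characteristic polynomial: λ² - tr(A)λ + det(A) = λ² + 3λ + 1
λ² + 3λ + 1 = 0  ⇒  λ = (-3 ± √((3)² - 4·(1)))/2 = (-3 ± √(5))/2
  = (-3 + √5)/2,  (-3 - √5)/2
Eigenvalues: (-3 + √5)/2, (-3 - √5)/2  (≈ -0.382, -2.618)
The two irrational eigenvalues are distinct (simple), so each has alg. mult. = geom. mult. = 1.
Sum of geometric multiplicities equals n, so A has n independent eigenvectors.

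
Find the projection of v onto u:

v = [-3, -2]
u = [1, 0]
proj_u(v) = [-3, 0]

v·u = (-3)(1) + (-2)(0) = -3
u·u = (1)² + (0)² = 1
proj_u(v) = (v·u / u·u) × u = (-3/1) × u = (-3) × u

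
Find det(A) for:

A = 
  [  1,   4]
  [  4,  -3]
-19

For a 2×2 matrix, det = ad - bc = (1)(-3) - (4)(4) = -19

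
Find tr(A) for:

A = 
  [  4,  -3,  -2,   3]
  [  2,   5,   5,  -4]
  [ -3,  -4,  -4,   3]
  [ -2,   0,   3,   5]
10

tr(A) = 4 + 5 + -4 + 5 = 10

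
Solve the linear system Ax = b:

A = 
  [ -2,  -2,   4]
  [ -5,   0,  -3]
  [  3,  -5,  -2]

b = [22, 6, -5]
Row reduce the augmented matrix [A|b]:
R2 → R2 - (5/2)·R1
R3 → R3 + (3/2)·R1
R3 → R3 + (8/5)·R2
REF = 
  [    -2,     -2,      4,     22]
  [     0,      5,    -13,    -49]
  [     0,      0,  -84/5, -252/5]

Back-substitution:
x₃ = (-252/5) / (-84/5) = 3
x₂ = (-49 - (-13)(3)) / 5 = -2
x₁ = (22 - (-2)(-2) - (4)(3)) / (-2) = -3

x = [-3, -2, 3]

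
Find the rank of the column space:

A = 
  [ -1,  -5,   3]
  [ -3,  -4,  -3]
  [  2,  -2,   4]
dim(Col(A)) = 3

Row reduce:
R2 → R2 - (3)·R1
R3 → R3 + (2)·R1
R3 → R3 + (12/11)·R2
REF = 
  [    -1,     -5,      3]
  [     0,     11,    -12]
  [     0,      0, -34/11]
Pivot columns: 1, 2, 3 → 3 pivots.
dim(Col(A)) = number of pivot columns = 3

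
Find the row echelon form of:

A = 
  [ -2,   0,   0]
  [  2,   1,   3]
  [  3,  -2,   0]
Row operations:
R2 → R2 + (1)·R1
R3 → R3 + (3/2)·R1
R3 → R3 + (2)·R2

Resulting echelon form:
REF = 
  [ -2,   0,   0]
  [  0,   1,   3]
  [  0,   0,   6]

Rank = 3 (number of non-zero pivot rows).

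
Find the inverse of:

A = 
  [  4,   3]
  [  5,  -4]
det(A) = (4)(-4) - (3)(5) = -31
For a 2×2 matrix, A⁻¹ = (1/det(A)) · [[d, -b], [-c, a]]
    = (-1/31) · [[-4, -3], [-5, 4]]

A⁻¹ = 
  [ 4/31,  3/31]
  [ 5/31, -4/31]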